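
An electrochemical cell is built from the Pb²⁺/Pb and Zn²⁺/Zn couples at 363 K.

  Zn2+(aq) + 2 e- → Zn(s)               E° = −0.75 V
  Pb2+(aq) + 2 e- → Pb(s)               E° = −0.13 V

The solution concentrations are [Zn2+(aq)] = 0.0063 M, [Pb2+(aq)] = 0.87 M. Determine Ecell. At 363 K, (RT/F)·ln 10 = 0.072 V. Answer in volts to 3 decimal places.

Pb²⁺/Pb is reduced (cathode, E° = −0.13 V) and Zn²⁺/Zn is oxidized (anode).
The standard potential is −0.13 − (−0.75) = +0.62 V and the balanced reaction transfers n = 2 electrons.
Balancing gives Pb2+(aq) + Zn(s) → Pb(s) + Zn2+(aq); hence Q = [Zn2+(aq)] / [Pb2+(aq)] = 0.00724 (log Q = −2.140).
Applying E = E° − (RT ln10/nF)·log Q gives +0.62 − (0.072/2)(−2.140) = +0.697 V.

+0.697 V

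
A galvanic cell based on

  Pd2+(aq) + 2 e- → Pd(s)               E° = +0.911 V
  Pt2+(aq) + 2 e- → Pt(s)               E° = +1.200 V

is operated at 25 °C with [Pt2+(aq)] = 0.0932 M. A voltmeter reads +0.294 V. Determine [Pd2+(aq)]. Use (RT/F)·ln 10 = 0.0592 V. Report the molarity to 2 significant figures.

Pt²⁺/Pt is the cathode (higher E°); E°cell = +1.200 − (+0.911) = +0.289 V with n = 2.
Since E = E° − (0.0592/n)·log Q, log Q = n(E° − E)/0.0592 = −0.169.
For Pt2+(aq) + Pd(s) → Pt(s) + Pd2+(aq), the reaction quotient is Q = [Pd2+(aq)] / [Pt2+(aq)].
Substituting the known concentrations and solving, log [Pd2+(aq)] = −1.200 and [Pd2+(aq)] = 0.063 M.

0.063 M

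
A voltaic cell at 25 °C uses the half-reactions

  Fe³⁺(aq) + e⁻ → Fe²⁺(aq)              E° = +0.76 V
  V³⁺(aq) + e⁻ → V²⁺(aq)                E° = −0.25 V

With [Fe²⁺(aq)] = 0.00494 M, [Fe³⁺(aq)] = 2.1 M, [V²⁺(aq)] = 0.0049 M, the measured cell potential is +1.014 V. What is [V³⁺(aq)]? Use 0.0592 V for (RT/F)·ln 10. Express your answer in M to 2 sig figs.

Fe³⁺/Fe²⁺ is the cathode (higher E°); E°cell = +0.76 − (−0.25) = +1.01 V with n = 1.
From the Nernst equation, log Q = n(E° − E)/0.0592 = 1·(+1.01 − (+1.014))/0.0592 = −0.068.
The balanced reaction is Fe³⁺(aq) + V²⁺(aq) → Fe²⁺(aq) + V³⁺(aq), so Q = ([Fe²⁺(aq)]·[V³⁺(aq)]) / ([Fe³⁺(aq)]·[V²⁺(aq)]).
Isolating [V³⁺(aq)] in Q = 10^{−0.068} yields log [V³⁺(aq)] = 0.251, i.e. 1.8 M.

1.8 M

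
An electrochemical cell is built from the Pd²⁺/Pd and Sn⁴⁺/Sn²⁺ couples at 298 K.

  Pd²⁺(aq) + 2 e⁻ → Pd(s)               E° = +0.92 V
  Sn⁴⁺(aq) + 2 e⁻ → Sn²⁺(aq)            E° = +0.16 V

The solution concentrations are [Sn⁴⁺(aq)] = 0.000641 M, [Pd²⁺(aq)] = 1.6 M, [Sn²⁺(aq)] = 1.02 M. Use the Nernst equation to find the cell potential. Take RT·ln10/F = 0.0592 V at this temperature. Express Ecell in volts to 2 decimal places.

+0.86 V

Since E°(Pd²⁺/Pd) > E°(Sn⁴⁺/Sn²⁺), Pd²⁺/Pd serves as the cathode.
The standard potential is +0.92 − (+0.16) = +0.76 V and the balanced reaction transfers n = 2 electrons.
Balancing gives Pd²⁺(aq) + Sn²⁺(aq) → Pd(s) + Sn⁴⁺(aq); hence Q = [Sn⁴⁺(aq)] / ([Pd²⁺(aq)]·[Sn²⁺(aq)]) = 0.000393 (log Q = −3.406).
E = E° − (0.0592/n)·log Q = +0.76 − (0.0592/2)(−3.406) = +0.86 V.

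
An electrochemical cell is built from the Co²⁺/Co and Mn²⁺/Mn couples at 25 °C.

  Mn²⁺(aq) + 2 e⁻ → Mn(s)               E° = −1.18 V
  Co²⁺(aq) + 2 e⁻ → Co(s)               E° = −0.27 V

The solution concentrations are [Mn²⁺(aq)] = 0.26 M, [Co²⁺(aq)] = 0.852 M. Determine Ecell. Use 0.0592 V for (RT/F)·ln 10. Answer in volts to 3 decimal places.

Co²⁺/Co is reduced (cathode, E° = −0.27 V) and Mn²⁺/Mn is oxidized (anode).
E°cell = E°cat − E°an = −0.27 − (−1.18) = +0.91 V; n = 2.
Balancing gives Co²⁺(aq) + Mn(s) → Co(s) + Mn²⁺(aq); hence Q = [Mn²⁺(aq)] / [Co²⁺(aq)] = 0.305 (log Q = −0.515).
E = E° − (0.0592/n)·log Q = +0.91 − (0.0592/2)(−0.515) = +0.925 V.

+0.925 V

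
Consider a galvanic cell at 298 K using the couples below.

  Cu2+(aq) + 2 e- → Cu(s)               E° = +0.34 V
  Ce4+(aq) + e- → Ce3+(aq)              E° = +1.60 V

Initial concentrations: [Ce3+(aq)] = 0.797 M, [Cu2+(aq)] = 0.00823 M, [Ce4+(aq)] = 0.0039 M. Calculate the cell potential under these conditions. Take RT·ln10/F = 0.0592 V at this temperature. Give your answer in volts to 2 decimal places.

Ce⁴⁺/Ce³⁺ is reduced (cathode, E° = +1.60 V) and Cu²⁺/Cu is oxidized (anode).
E°cell = +1.60 − (+0.34) = +1.26 V, with n = 2 electrons transferred.
Balancing gives 2 Ce4+(aq) + Cu(s) → 2 Ce3+(aq) + Cu2+(aq); hence Q = ([Ce3+(aq)]^2·[Cu2+(aq)]) / [Ce4+(aq)]^2 = 344 (log Q = 2.536).
By the Nernst equation, E = +1.26 − (0.0592/2)·(2.536) = +1.18 V.

+1.18 V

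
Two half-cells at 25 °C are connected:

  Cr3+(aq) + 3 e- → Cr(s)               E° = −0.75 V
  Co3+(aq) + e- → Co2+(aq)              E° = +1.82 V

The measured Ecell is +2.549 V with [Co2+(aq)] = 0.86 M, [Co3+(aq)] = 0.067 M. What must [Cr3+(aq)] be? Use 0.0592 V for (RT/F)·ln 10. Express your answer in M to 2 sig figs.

0.0055 M

The Co³⁺/Co²⁺ couple has the larger reduction potential, so it is the cathode: E°cell = +1.82 − (−0.75) = +2.57 V and n = 3.
From the Nernst equation, log Q = n(E° − E)/0.0592 = 3·(+2.57 − (+2.549))/0.0592 = 1.064.
The balanced reaction is 3 Co3+(aq) + Cr(s) → 3 Co2+(aq) + Cr3+(aq), so Q = ([Co2+(aq)]^3·[Cr3+(aq)]) / [Co3+(aq)]^3.
Substituting the known concentrations and solving, log [Cr3+(aq)] = −2.261 and [Cr3+(aq)] = 0.0055 M.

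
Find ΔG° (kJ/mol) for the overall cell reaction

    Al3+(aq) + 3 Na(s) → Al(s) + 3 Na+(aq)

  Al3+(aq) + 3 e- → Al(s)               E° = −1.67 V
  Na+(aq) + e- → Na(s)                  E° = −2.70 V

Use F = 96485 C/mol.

−298 kJ/mol

In the reaction as written Al3+(aq) is reduced, so the Al³⁺/Al couple is the cathode and Na⁺/Na is the anode.
E°cell = −1.67 − (−2.70) = +1.03 V; balancing electrons gives n = 3.
ΔG° = −nFE°cell = −(3)(96485)(+1.03) J/mol = −298 kJ/mol.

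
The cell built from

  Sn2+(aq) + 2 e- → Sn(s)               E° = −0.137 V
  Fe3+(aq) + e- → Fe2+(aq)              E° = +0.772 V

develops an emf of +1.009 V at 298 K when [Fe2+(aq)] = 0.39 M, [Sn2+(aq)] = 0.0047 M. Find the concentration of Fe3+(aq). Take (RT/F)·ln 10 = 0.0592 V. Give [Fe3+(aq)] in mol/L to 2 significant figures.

1.3 M

With Fe³⁺/Fe²⁺ at the cathode and Sn²⁺/Sn at the anode, E°cell = +0.772 − (−0.137) = +0.909 V (n = 2).
From the Nernst equation, log Q = n(E° − E)/0.0592 = 2·(+0.909 − (+1.009))/0.0592 = −3.378.
For 2 Fe3+(aq) + Sn(s) → 2 Fe2+(aq) + Sn2+(aq), the reaction quotient is Q = ([Fe2+(aq)]^2·[Sn2+(aq)]) / [Fe3+(aq)]^2.
Isolating [Fe3+(aq)] in Q = 10^{−3.378} yields log [Fe3+(aq)] = 0.116, i.e. 1.3 M.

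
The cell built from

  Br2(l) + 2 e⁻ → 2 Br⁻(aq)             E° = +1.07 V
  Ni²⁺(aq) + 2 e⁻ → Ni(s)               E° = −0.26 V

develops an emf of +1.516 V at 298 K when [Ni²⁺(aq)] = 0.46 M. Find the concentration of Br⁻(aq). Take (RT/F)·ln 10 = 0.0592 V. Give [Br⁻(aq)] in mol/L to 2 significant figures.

With Br₂/Br⁻ at the cathode and Ni²⁺/Ni at the anode, E°cell = +1.07 − (−0.26) = +1.33 V (n = 2).
Since E = E° − (0.0592/n)·log Q, log Q = n(E° − E)/0.0592 = −6.284.
For Br2(l) + Ni(s) → 2 Br⁻(aq) + Ni²⁺(aq), the reaction quotient is Q = [Br⁻(aq)]^2·[Ni²⁺(aq)].
Isolating [Br⁻(aq)] in Q = 10^{−6.284} yields log [Br⁻(aq)] = −2.973, i.e. 0.0011 M.

0.0011 M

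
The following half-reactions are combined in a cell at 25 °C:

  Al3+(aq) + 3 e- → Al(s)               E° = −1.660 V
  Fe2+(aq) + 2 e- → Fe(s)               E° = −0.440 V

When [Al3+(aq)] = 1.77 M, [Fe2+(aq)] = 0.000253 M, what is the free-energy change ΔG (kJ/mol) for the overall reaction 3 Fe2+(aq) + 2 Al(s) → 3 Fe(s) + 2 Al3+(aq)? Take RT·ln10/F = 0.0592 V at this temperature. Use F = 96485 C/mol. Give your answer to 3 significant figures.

−642 kJ/mol

With Fe²⁺/Fe reduced at the cathode, E°cell = −0.440 − (−1.660) = +1.220 V and n = 6.
Here Q = [Al3+(aq)]^2 / [Fe2+(aq)]^3 = 1.93×10^11 (log Q = 11.287), giving E = +1.220 − (0.0592/6)·(11.287) = +1.1086 V.
Then ΔG = −nFE = −6 × 96485 × +1.1086 J/mol = −642 kJ/mol.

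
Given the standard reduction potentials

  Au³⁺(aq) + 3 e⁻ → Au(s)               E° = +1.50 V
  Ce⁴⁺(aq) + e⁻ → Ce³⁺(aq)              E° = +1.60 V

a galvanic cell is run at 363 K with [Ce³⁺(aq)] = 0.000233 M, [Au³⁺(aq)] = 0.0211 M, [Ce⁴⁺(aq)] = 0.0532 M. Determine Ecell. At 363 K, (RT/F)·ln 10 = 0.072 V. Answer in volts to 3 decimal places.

Since E°(Ce⁴⁺/Ce³⁺) > E°(Au³⁺/Au), Ce⁴⁺/Ce³⁺ serves as the cathode.
E°cell = E°cat − E°an = +1.60 − (+1.50) = +0.10 V; n = 3.
For the overall reaction 3 Ce⁴⁺(aq) + Au(s) → 3 Ce³⁺(aq) + Au³⁺(aq), Q = ([Ce³⁺(aq)]^3·[Au³⁺(aq)]) / [Ce⁴⁺(aq)]^3 = 1.77×10^−9, giving log Q = −8.751.
Applying E = E° − (RT ln10/nF)·log Q gives +0.10 − (0.072/3)(−8.751) = +0.310 V.

+0.310 V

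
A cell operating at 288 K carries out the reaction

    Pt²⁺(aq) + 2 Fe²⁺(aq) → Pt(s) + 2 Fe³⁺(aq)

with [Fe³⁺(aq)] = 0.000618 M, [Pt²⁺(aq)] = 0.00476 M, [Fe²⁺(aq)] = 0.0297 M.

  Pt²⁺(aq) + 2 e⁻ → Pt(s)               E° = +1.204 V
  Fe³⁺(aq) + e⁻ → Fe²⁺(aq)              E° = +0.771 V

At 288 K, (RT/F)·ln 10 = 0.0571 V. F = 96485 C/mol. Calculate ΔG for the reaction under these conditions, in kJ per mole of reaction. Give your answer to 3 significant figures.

The standard cell potential is +1.204 − (+0.771) = +0.433 V, with n = 2 electrons in the balanced equation.
Q = [Fe³⁺(aq)]^2 / ([Pt²⁺(aq)]·[Fe²⁺(aq)]^2) = 0.091, so log Q = −1.041 and E = +0.433 − (0.0571/2)(−1.041) = +0.4627 V.
Then ΔG = −nFE = −2 × 96485 × +0.4627 J/mol = −89.3 kJ/mol.

−89.3 kJ/mol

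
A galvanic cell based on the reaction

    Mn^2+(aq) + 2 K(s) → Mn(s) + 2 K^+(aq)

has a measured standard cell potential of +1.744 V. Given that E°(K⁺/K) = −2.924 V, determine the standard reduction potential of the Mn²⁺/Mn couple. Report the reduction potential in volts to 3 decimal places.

In the reaction as written the Mn²⁺/Mn couple is reduced (cathode) and K⁺/K is oxidized (anode), so E°cell = E°(Mn²⁺/Mn) − E°(K⁺/K).
E°(Mn²⁺/Mn) = E°cell + E°(anode) = +1.744 + (−2.924) = −1.180 V.

−1.180 V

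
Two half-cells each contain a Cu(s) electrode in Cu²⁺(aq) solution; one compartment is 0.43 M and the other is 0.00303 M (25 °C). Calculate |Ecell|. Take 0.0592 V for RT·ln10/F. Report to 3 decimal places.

0.064 V

For a concentration cell E°cell = 0, since both electrodes use the same couple.
The compartment with the higher Cu²⁺(aq) concentration (0.43 M) acts as the cathode; ions are reduced there and produced at the dilute (0.00303 M) anode.
With n = 2, Ecell = −(0.0592/2)·log([dilute]/[conc]) = −(0.0592/2)·log(0.00303/0.43) = +0.064 V.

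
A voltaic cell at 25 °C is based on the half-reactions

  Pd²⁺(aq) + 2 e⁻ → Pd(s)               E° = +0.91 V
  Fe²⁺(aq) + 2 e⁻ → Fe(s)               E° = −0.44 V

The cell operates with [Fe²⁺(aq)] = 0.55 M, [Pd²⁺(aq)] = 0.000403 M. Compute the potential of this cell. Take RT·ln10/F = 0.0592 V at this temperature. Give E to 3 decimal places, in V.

Pd²⁺/Pd is reduced (cathode, E° = +0.91 V) and Fe²⁺/Fe is oxidized (anode).
E°cell = +0.91 − (−0.44) = +1.35 V, with n = 2 electrons transferred.
For the overall reaction Pd²⁺(aq) + Fe(s) → Pd(s) + Fe²⁺(aq), Q = [Fe²⁺(aq)] / [Pd²⁺(aq)] = 1.36×10^3, giving log Q = 3.135.
E = E° − (0.0592/n)·log Q = +1.35 − (0.0592/2)(3.135) = +1.257 V.

+1.257 V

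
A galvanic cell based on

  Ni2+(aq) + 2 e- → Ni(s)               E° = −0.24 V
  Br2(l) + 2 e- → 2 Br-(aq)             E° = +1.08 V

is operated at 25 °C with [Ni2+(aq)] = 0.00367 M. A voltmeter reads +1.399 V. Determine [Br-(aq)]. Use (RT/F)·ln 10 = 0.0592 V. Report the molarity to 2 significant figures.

0.76 M

With Br₂/Br⁻ at the cathode and Ni²⁺/Ni at the anode, E°cell = +1.08 − (−0.24) = +1.32 V (n = 2).
From the Nernst equation, log Q = n(E° − E)/0.0592 = 2·(+1.32 − (+1.399))/0.0592 = −2.669.
The balanced reaction is Br2(l) + Ni(s) → 2 Br-(aq) + Ni2+(aq), so Q = [Br-(aq)]^2·[Ni2+(aq)].
Solving for the unknown gives log [Br-(aq)] = −0.117, so [Br-(aq)] ≈ 0.76 M.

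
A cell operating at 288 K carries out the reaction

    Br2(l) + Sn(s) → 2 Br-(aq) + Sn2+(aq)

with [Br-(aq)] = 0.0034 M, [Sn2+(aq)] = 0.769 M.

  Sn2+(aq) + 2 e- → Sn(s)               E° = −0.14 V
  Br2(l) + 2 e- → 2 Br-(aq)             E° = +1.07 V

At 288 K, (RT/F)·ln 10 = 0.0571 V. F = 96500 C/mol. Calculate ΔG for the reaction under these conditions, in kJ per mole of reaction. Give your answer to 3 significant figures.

The standard cell potential is +1.07 − (−0.14) = +1.21 V, with n = 2 electrons in the balanced equation.
Q = [Br-(aq)]^2·[Sn2+(aq)] = 8.89×10^−6, so log Q = −5.051 and E = +1.21 − (0.0571/2)(−5.051) = +1.3542 V.
ΔG = −nFE = −(2)(96500)(+1.3542) J/mol = −261 kJ/mol.

−261 kJ/mol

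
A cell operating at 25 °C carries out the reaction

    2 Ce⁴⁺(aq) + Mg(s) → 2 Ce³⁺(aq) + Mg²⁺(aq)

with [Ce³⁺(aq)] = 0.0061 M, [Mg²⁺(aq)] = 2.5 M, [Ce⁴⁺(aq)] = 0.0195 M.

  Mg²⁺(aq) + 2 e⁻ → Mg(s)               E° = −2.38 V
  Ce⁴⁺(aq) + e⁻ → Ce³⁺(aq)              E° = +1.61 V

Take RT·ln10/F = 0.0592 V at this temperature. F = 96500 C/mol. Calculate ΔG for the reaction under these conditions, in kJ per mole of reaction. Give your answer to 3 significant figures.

−774 kJ/mol

The standard cell potential is +1.61 − (−2.38) = +3.99 V, with n = 2 electrons in the balanced equation.
The reaction quotient is ([Ce³⁺(aq)]^2·[Mg²⁺(aq)]) / [Ce⁴⁺(aq)]^2 = 0.245; by Nernst, E = +3.99 − (0.0592/2)(−0.611) = +4.0081 V.
Finally ΔG = −nFE = −(2)(96500 C/mol)(+4.0081 V) = −774 kJ/mol.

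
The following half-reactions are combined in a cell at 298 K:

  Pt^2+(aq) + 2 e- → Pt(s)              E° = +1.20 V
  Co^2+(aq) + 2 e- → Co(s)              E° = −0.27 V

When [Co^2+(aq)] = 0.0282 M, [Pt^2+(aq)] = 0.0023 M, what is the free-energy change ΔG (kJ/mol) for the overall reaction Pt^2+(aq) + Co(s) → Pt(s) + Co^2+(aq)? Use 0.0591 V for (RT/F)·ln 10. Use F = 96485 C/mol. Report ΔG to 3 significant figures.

−277 kJ/mol

E°cell = +1.20 − (−0.27) = +1.47 V; the balanced reaction transfers n = 2 electrons.
Here Q = [Co^2+(aq)] / [Pt^2+(aq)] = 12.3 (log Q = 1.089), giving E = +1.47 − (0.0591/2)·(1.089) = +1.4378 V.
Finally ΔG = −nFE = −(2)(96485 C/mol)(+1.4378 V) = −277 kJ/mol.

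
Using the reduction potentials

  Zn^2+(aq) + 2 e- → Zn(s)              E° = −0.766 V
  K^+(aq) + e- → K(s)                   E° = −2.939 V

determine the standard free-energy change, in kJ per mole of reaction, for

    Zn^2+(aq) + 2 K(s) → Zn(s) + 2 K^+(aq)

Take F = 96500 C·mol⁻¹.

In the reaction as written Zn^2+(aq) is reduced, so the Zn²⁺/Zn couple is the cathode and K⁺/K is the anode.
E°cell = −0.766 − (−2.939) = +2.173 V; balancing electrons gives n = 2.
ΔG° = −nFE°cell = −(2)(96500)(+2.173) J/mol = −419 kJ/mol.

−419 kJ/mol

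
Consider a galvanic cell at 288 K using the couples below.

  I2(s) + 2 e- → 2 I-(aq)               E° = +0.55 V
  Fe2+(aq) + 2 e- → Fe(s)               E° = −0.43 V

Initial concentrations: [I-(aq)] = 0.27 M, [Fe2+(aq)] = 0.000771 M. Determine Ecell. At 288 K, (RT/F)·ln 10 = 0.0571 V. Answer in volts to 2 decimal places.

The I₂/I⁻ couple has the more positive E°, so it is the cathode; Fe²⁺/Fe is the anode.
E°cell = +0.55 − (−0.43) = +0.98 V, with n = 2 electrons transferred.
For the overall reaction I2(s) + Fe(s) → 2 I-(aq) + Fe2+(aq), Q = [I-(aq)]^2·[Fe2+(aq)] = 5.62×10^−5, giving log Q = −4.250.
By the Nernst equation, E = +0.98 − (0.0571/2)·(−4.250) = +1.10 V.

+1.10 V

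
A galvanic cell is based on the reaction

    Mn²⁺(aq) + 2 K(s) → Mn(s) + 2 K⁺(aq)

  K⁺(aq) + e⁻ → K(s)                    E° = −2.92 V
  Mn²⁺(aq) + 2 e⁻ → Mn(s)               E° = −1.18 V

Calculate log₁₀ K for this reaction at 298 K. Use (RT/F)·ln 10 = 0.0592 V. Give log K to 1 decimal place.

The Mn²⁺/Mn couple is reduced (cathode); E°cell = −1.18 − (−2.92) = +1.74 V with n = 2.
At equilibrium E = 0, so log K = nE°cell / 0.0592 = (2)(+1.74) / 0.0592 = 58.8.

log K = 58.8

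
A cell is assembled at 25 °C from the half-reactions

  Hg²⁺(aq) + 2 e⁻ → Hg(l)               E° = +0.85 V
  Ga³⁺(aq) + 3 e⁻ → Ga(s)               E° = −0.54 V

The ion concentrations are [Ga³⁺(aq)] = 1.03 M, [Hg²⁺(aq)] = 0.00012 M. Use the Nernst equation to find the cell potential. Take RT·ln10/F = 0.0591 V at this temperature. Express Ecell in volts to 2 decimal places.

Hg²⁺/Hg is reduced (cathode, E° = +0.85 V) and Ga³⁺/Ga is oxidized (anode).
The standard potential is +0.85 − (−0.54) = +1.39 V and the balanced reaction transfers n = 6 electrons.
For the overall reaction 3 Hg²⁺(aq) + 2 Ga(s) → 3 Hg(l) + 2 Ga³⁺(aq), Q = [Ga³⁺(aq)]^2 / [Hg²⁺(aq)]^3 = 6.14×10^11, giving log Q = 11.788.
By the Nernst equation, E = +1.39 − (0.0591/6)·(11.788) = +1.27 V.

+1.27 V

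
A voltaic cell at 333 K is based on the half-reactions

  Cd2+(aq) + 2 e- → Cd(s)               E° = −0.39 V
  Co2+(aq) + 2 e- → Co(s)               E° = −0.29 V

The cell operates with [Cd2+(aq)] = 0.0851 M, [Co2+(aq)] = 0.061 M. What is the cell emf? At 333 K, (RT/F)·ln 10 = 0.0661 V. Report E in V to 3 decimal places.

The Co²⁺/Co couple has the more positive E°, so it is the cathode; Cd²⁺/Cd is the anode.
E°cell = E°cat − E°an = −0.29 − (−0.39) = +0.10 V; n = 2.
Balancing gives Co2+(aq) + Cd(s) → Co(s) + Cd2+(aq); hence Q = [Cd2+(aq)] / [Co2+(aq)] = 1.4 (log Q = 0.145).
E = E° − (0.0661/n)·log Q = +0.10 − (0.0661/2)(0.145) = +0.095 V.

+0.095 V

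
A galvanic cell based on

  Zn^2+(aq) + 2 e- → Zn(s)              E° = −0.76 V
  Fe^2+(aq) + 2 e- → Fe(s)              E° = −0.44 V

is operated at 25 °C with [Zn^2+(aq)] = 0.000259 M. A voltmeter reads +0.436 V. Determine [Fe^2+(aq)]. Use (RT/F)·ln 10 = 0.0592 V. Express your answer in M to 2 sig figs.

2.1 M

Fe²⁺/Fe is the cathode (higher E°); E°cell = −0.44 − (−0.76) = +0.32 V with n = 2.
Since E = E° − (0.0592/n)·log Q, log Q = n(E° − E)/0.0592 = −3.919.
Balancing electrons gives Fe^2+(aq) + Zn(s) → Fe(s) + Zn^2+(aq); thus Q = [Zn^2+(aq)] / [Fe^2+(aq)].
Substituting the known concentrations and solving, log [Fe^2+(aq)] = 0.332 and [Fe^2+(aq)] = 2.1 M.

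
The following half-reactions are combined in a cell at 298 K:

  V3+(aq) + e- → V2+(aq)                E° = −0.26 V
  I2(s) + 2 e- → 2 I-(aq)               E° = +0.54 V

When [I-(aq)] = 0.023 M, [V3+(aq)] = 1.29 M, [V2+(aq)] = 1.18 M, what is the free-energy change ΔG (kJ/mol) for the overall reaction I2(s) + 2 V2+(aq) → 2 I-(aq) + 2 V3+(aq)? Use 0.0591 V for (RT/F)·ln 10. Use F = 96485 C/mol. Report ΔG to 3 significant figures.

−173 kJ/mol

With I₂/I⁻ reduced at the cathode, E°cell = +0.54 − (−0.26) = +0.80 V and n = 2.
Here Q = ([I-(aq)]^2·[V3+(aq)]^2) / [V2+(aq)]^2 = 0.000632 (log Q = −3.199), giving E = +0.80 − (0.0591/2)·(−3.199) = +0.8945 V.
ΔG = −nFE = −(2)(96485)(+0.8945) J/mol = −173 kJ/mol.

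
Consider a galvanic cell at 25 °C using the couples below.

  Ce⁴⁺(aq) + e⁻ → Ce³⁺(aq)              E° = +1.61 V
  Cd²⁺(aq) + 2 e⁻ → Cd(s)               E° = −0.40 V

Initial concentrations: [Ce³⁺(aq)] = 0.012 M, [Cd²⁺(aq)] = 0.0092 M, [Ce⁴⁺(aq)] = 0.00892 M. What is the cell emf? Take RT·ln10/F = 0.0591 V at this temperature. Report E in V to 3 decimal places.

+2.063 V

Since E°(Ce⁴⁺/Ce³⁺) > E°(Cd²⁺/Cd), Ce⁴⁺/Ce³⁺ serves as the cathode.
E°cell = +1.61 − (−0.40) = +2.01 V, with n = 2 electrons transferred.
For the overall reaction 2 Ce⁴⁺(aq) + Cd(s) → 2 Ce³⁺(aq) + Cd²⁺(aq), Q = ([Ce³⁺(aq)]^2·[Cd²⁺(aq)]) / [Ce⁴⁺(aq)]^2 = 0.0167, giving log Q = −1.779.
By the Nernst equation, E = +2.01 − (0.0591/2)·(−1.779) = +2.063 V.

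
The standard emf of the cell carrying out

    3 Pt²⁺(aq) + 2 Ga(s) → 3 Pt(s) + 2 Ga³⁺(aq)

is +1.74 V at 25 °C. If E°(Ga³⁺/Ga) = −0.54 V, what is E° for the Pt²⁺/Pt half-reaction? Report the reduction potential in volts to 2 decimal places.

+1.20 V

In the reaction as written the Pt²⁺/Pt couple is reduced (cathode) and Ga³⁺/Ga is oxidized (anode), so E°cell = E°(Pt²⁺/Pt) − E°(Ga³⁺/Ga).
E°(Pt²⁺/Pt) = E°cell + E°(anode) = +1.74 + (−0.54) = +1.20 V.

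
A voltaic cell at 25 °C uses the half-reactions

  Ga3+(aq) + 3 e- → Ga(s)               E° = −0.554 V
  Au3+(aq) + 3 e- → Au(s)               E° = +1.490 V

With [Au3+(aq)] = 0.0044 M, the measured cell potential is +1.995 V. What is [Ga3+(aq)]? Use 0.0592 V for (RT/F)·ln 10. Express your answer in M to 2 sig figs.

1.3 M

With Au³⁺/Au at the cathode and Ga³⁺/Ga at the anode, E°cell = +1.490 − (−0.554) = +2.044 V (n = 3).
Rearranging E = E° − (0.0592/n)·log Q gives log Q = 3(+2.044 − (+1.995))/0.0592 = 2.483.
For Au3+(aq) + Ga(s) → Au(s) + Ga3+(aq), the reaction quotient is Q = [Ga3+(aq)] / [Au3+(aq)].
Isolating [Ga3+(aq)] in Q = 10^{2.483} yields log [Ga3+(aq)] = 0.126, i.e. 1.3 M.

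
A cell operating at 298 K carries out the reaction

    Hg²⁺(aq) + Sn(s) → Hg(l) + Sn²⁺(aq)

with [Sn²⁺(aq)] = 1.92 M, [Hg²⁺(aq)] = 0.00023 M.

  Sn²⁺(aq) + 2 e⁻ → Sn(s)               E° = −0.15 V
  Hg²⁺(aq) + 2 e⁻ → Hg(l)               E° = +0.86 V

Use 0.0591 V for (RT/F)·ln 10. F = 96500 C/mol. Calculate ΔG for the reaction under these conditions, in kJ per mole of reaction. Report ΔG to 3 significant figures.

−173 kJ/mol

The standard cell potential is +0.86 − (−0.15) = +1.01 V, with n = 2 electrons in the balanced equation.
Here Q = [Sn²⁺(aq)] / [Hg²⁺(aq)] = 8.35×10^3 (log Q = 3.922), giving E = +1.01 − (0.0591/2)·(3.922) = +0.8941 V.
ΔG = −nFE = −(2)(96500)(+0.8941) J/mol = −173 kJ/mol.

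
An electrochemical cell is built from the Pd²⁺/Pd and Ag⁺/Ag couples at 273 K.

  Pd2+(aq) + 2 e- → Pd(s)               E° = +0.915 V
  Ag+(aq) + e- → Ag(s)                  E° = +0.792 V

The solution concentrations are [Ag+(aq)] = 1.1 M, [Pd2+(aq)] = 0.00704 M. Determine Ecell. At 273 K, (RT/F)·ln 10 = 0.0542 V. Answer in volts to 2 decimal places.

+0.06 V

Pd²⁺/Pd is reduced (cathode, E° = +0.915 V) and Ag⁺/Ag is oxidized (anode).
E°cell = E°cat − E°an = +0.915 − (+0.792) = +0.123 V; n = 2.
For the overall reaction Pd2+(aq) + 2 Ag(s) → Pd(s) + 2 Ag+(aq), Q = [Ag+(aq)]^2 / [Pd2+(aq)] = 172, giving log Q = 2.235.
Applying E = E° − (RT ln10/nF)·log Q gives +0.123 − (0.0542/2)(2.235) = +0.06 V.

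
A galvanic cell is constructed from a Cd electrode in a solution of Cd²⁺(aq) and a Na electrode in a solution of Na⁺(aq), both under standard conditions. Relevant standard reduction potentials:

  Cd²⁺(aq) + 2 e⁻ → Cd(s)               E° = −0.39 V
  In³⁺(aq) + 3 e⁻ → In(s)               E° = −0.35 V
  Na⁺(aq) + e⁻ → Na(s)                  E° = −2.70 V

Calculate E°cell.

The Cd²⁺/Cd couple has the higher E°, so Cd ion is reduced (cathode) and Na is oxidized (anode).
E°cell = E°(cathode) − E°(anode) = −0.39 − (−2.70) = +2.31 V.

+2.31 V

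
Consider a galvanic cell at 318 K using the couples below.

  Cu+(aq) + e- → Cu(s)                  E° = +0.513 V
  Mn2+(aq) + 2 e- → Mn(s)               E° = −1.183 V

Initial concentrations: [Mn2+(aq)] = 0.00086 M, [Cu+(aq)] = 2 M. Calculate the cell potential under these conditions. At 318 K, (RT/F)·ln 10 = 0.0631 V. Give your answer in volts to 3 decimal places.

Cu⁺/Cu is reduced (cathode, E° = +0.513 V) and Mn²⁺/Mn is oxidized (anode).
E°cell = +0.513 − (−1.183) = +1.696 V, with n = 2 electrons transferred.
For the overall reaction 2 Cu+(aq) + Mn(s) → 2 Cu(s) + Mn2+(aq), Q = [Mn2+(aq)] / [Cu+(aq)]^2 = 0.000215, giving log Q = −3.668.
E = E° − (0.0631/n)·log Q = +1.696 − (0.0631/2)(−3.668) = +1.812 V.

+1.812 V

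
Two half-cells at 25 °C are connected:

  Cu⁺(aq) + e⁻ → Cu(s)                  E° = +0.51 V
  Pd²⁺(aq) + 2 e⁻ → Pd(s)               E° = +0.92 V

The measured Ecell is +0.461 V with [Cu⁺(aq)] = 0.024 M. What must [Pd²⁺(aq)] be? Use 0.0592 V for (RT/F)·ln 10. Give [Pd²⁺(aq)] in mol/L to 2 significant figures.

The Pd²⁺/Pd couple has the larger reduction potential, so it is the cathode: E°cell = +0.92 − (+0.51) = +0.41 V and n = 2.
From the Nernst equation, log Q = n(E° − E)/0.0592 = 2·(+0.41 − (+0.461))/0.0592 = −1.723.
Balancing electrons gives Pd²⁺(aq) + 2 Cu(s) → Pd(s) + 2 Cu⁺(aq); thus Q = [Cu⁺(aq)]^2 / [Pd²⁺(aq)].
Isolating [Pd²⁺(aq)] in Q = 10^{−1.723} yields log [Pd²⁺(aq)] = −1.517, i.e. 0.030 M.

0.030 M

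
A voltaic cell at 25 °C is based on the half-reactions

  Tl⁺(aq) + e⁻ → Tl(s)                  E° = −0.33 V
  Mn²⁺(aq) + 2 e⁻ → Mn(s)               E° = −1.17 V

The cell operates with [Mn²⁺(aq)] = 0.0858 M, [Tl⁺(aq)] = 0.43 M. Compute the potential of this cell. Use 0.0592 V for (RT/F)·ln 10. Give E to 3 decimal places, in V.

+0.850 V

Tl⁺/Tl is reduced (cathode, E° = −0.33 V) and Mn²⁺/Mn is oxidized (anode).
E°cell = −0.33 − (−1.17) = +0.84 V, with n = 2 electrons transferred.
The balanced reaction is 2 Tl⁺(aq) + Mn(s) → 2 Tl(s) + Mn²⁺(aq), so Q = [Mn²⁺(aq)] / [Tl⁺(aq)]^2 = 0.464 and log Q = −0.333.
Applying E = E° − (RT ln10/nF)·log Q gives +0.84 − (0.0592/2)(−0.333) = +0.850 V.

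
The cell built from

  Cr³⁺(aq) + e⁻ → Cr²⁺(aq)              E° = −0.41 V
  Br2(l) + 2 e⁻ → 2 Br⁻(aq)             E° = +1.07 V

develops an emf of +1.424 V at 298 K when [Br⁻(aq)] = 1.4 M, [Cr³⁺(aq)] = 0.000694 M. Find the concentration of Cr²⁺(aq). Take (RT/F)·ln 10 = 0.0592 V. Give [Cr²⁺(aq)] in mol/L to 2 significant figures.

0.00011 M

The Br₂/Br⁻ couple has the larger reduction potential, so it is the cathode: E°cell = +1.07 − (−0.41) = +1.48 V and n = 2.
Since E = E° − (0.0592/n)·log Q, log Q = n(E° − E)/0.0592 = 1.892.
Balancing electrons gives Br2(l) + 2 Cr²⁺(aq) → 2 Br⁻(aq) + 2 Cr³⁺(aq); thus Q = ([Br⁻(aq)]^2·[Cr³⁺(aq)]^2) / [Cr²⁺(aq)]^2.
Substituting the known concentrations and solving, log [Cr²⁺(aq)] = −3.959 and [Cr²⁺(aq)] = 0.00011 M.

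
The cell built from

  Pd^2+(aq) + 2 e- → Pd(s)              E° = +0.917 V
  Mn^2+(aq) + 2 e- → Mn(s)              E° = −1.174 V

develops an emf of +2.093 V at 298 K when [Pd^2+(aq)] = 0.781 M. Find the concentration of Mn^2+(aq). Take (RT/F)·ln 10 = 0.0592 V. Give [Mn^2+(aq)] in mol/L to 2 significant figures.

The Pd²⁺/Pd couple has the larger reduction potential, so it is the cathode: E°cell = +0.917 − (−1.174) = +2.091 V and n = 2.
From the Nernst equation, log Q = n(E° − E)/0.0592 = 2·(+2.091 − (+2.093))/0.0592 = −0.068.
The balanced reaction is Pd^2+(aq) + Mn(s) → Pd(s) + Mn^2+(aq), so Q = [Mn^2+(aq)] / [Pd^2+(aq)].
Solving for the unknown gives log [Mn^2+(aq)] = −0.175, so [Mn^2+(aq)] ≈ 0.67 M.

0.67 M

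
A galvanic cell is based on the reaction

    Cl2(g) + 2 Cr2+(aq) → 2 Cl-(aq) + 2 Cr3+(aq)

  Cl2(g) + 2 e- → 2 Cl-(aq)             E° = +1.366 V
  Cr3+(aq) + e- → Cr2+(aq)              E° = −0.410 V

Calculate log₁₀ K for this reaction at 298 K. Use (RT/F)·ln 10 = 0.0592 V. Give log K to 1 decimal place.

log K = 60.0

The Cl₂/Cl⁻ couple is reduced (cathode); E°cell = +1.366 − (−0.410) = +1.776 V with n = 2.
At equilibrium E = 0, so log K = nE°cell / 0.0592 = (2)(+1.776) / 0.0592 = 60.0.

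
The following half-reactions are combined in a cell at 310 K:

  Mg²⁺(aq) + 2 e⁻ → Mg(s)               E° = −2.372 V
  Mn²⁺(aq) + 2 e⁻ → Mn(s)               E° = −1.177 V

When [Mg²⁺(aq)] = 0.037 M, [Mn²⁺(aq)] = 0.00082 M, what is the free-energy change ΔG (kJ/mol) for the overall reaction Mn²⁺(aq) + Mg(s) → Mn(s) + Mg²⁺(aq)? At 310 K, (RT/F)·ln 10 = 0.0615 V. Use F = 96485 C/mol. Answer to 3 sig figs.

−221 kJ/mol

E°cell = −1.177 − (−2.372) = +1.195 V; the balanced reaction transfers n = 2 electrons.
Here Q = [Mg²⁺(aq)] / [Mn²⁺(aq)] = 45.1 (log Q = 1.654), giving E = +1.195 − (0.0615/2)·(1.654) = +1.1441 V.
Finally ΔG = −nFE = −(2)(96485 C/mol)(+1.1441 V) = −221 kJ/mol.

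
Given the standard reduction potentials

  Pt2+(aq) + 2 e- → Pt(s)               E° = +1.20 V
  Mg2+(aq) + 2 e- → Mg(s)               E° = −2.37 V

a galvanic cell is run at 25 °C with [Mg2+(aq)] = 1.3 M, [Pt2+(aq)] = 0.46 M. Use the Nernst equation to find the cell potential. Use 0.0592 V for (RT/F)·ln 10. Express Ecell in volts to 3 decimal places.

+3.557 V

Pt²⁺/Pt is reduced (cathode, E° = +1.20 V) and Mg²⁺/Mg is oxidized (anode).
E°cell = +1.20 − (−2.37) = +3.57 V, with n = 2 electrons transferred.
The balanced reaction is Pt2+(aq) + Mg(s) → Pt(s) + Mg2+(aq), so Q = [Mg2+(aq)] / [Pt2+(aq)] = 2.83 and log Q = 0.451.
E = E° − (0.0592/n)·log Q = +3.57 − (0.0592/2)(0.451) = +3.557 V.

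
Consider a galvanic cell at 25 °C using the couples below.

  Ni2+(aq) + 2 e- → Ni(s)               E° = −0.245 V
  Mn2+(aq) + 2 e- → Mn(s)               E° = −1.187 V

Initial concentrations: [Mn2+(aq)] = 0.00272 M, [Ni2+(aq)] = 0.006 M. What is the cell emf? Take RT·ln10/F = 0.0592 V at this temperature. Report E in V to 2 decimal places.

+0.95 V

The Ni²⁺/Ni couple has the more positive E°, so it is the cathode; Mn²⁺/Mn is the anode.
E°cell = E°cat − E°an = −0.245 − (−1.187) = +0.942 V; n = 2.
Balancing gives Ni2+(aq) + Mn(s) → Ni(s) + Mn2+(aq); hence Q = [Mn2+(aq)] / [Ni2+(aq)] = 0.453 (log Q = −0.344).
E = E° − (0.0592/n)·log Q = +0.942 − (0.0592/2)(−0.344) = +0.95 V.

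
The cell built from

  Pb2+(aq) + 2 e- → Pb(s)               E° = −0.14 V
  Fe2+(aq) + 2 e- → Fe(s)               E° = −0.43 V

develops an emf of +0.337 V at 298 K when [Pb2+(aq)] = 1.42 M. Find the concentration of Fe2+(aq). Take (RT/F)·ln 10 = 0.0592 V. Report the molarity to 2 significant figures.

0.037 M

The Pb²⁺/Pb couple has the larger reduction potential, so it is the cathode: E°cell = −0.14 − (−0.43) = +0.29 V and n = 2.
From the Nernst equation, log Q = n(E° − E)/0.0592 = 2·(+0.29 − (+0.337))/0.0592 = −1.588.
For Pb2+(aq) + Fe(s) → Pb(s) + Fe2+(aq), the reaction quotient is Q = [Fe2+(aq)] / [Pb2+(aq)].
Solving for the unknown gives log [Fe2+(aq)] = −1.436, so [Fe2+(aq)] ≈ 0.037 M.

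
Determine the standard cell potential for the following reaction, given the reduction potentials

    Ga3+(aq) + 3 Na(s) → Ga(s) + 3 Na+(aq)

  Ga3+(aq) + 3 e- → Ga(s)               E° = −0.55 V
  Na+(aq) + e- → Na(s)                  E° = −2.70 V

+2.15 V

In the reaction as written, Ga3+(aq) is reduced (cathode) and Na+(aq) is produced by oxidation at the anode.
E°cell = E°(cathode) − E°(anode) = −0.55 − (−2.70) = +2.15 V.
The positive value indicates the reaction is spontaneous as written.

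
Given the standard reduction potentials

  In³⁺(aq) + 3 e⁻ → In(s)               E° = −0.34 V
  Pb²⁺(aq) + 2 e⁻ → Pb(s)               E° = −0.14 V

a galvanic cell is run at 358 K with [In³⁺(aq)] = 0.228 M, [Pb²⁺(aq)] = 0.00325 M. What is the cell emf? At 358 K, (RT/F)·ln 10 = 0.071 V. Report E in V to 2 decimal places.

+0.13 V

Since E°(Pb²⁺/Pb) > E°(In³⁺/In), Pb²⁺/Pb serves as the cathode.
E°cell = E°cat − E°an = −0.14 − (−0.34) = +0.20 V; n = 6.
The balanced reaction is 3 Pb²⁺(aq) + 2 In(s) → 3 Pb(s) + 2 In³⁺(aq), so Q = [In³⁺(aq)]^2 / [Pb²⁺(aq)]^3 = 1.51×10^6 and log Q = 6.180.
By the Nernst equation, E = +0.20 − (0.071/6)·(6.180) = +0.13 V.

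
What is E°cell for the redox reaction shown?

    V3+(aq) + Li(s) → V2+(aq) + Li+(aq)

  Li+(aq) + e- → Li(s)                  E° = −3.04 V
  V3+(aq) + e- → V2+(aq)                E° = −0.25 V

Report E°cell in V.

+2.79 V

V3+(aq) gains electrons, so the V³⁺/V²⁺ couple is the cathode; the Li⁺/Li couple is the anode.
E°cell = E°(cathode) − E°(anode) = −0.25 − (−3.04) = +2.79 V.
The positive value indicates the reaction is spontaneous as written.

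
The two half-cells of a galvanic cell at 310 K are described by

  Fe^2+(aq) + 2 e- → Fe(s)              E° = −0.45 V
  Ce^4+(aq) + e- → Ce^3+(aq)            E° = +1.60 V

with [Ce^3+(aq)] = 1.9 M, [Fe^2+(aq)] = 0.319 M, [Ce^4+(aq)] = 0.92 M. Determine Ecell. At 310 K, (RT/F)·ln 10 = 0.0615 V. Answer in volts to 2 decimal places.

The Ce⁴⁺/Ce³⁺ couple has the more positive E°, so it is the cathode; Fe²⁺/Fe is the anode.
The standard potential is +1.60 − (−0.45) = +2.05 V and the balanced reaction transfers n = 2 electrons.
For the overall reaction 2 Ce^4+(aq) + Fe(s) → 2 Ce^3+(aq) + Fe^2+(aq), Q = ([Ce^3+(aq)]^2·[Fe^2+(aq)]) / [Ce^4+(aq)]^2 = 1.36, giving log Q = 0.134.
E = E° − (0.0615/n)·log Q = +2.05 − (0.0615/2)(0.134) = +2.05 V.

+2.05 V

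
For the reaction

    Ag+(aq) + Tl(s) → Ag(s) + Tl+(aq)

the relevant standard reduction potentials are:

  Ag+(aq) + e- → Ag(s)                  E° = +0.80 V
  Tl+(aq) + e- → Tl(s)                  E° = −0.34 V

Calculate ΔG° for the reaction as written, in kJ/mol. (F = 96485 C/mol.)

−110 kJ/mol

In the reaction as written Ag+(aq) is reduced, so the Ag⁺/Ag couple is the cathode and Tl⁺/Tl is the anode.
E°cell = +0.80 − (−0.34) = +1.14 V; balancing electrons gives n = 1.
ΔG° = −nFE°cell = −(1)(96485)(+1.14) J/mol = −110 kJ/mol.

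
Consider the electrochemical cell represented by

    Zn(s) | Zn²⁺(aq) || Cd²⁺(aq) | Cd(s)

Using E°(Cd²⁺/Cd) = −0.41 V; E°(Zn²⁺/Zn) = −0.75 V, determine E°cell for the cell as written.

+0.34 V

By convention the left-hand electrode in cell notation is the anode (oxidation) and the right-hand electrode is the cathode (reduction).
E°cell = E°(right) − E°(left) = −0.41 − (−0.75) = +0.34 V.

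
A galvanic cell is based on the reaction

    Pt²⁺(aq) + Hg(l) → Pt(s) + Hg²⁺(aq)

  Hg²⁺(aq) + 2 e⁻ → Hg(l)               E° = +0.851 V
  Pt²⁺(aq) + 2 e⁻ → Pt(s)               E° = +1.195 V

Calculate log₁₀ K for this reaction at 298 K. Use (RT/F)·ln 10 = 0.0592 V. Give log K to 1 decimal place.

The Pt²⁺/Pt couple is reduced (cathode); E°cell = +1.195 − (+0.851) = +0.344 V with n = 2.
At equilibrium E = 0, so log K = nE°cell / 0.0592 = (2)(+0.344) / 0.0592 = 11.6.

log K = 11.6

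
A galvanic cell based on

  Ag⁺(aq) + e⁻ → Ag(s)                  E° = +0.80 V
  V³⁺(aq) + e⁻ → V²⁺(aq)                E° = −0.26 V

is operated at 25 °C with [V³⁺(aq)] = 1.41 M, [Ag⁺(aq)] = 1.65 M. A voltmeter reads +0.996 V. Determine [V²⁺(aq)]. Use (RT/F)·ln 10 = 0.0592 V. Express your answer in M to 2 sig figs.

0.071 M

With Ag⁺/Ag at the cathode and V³⁺/V²⁺ at the anode, E°cell = +0.80 − (−0.26) = +1.06 V (n = 1).
From the Nernst equation, log Q = n(E° − E)/0.0592 = 1·(+1.06 − (+0.996))/0.0592 = 1.081.
The balanced reaction is Ag⁺(aq) + V²⁺(aq) → Ag(s) + V³⁺(aq), so Q = [V³⁺(aq)] / ([Ag⁺(aq)]·[V²⁺(aq)]).
Isolating [V²⁺(aq)] in Q = 10^{1.081} yields log [V²⁺(aq)] = −1.149, i.e. 0.071 M.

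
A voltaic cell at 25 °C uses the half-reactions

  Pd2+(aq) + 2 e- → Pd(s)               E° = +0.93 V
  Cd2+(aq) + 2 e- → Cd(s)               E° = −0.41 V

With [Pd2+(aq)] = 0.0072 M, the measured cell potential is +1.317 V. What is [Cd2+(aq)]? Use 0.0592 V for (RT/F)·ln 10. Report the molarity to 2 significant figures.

Pd²⁺/Pd is the cathode (higher E°); E°cell = +0.93 − (−0.41) = +1.34 V with n = 2.
Since E = E° − (0.0592/n)·log Q, log Q = n(E° − E)/0.0592 = 0.777.
Balancing electrons gives Pd2+(aq) + Cd(s) → Pd(s) + Cd2+(aq); thus Q = [Cd2+(aq)] / [Pd2+(aq)].
Solving for the unknown gives log [Cd2+(aq)] = −1.366, so [Cd2+(aq)] ≈ 0.043 M.

0.043 M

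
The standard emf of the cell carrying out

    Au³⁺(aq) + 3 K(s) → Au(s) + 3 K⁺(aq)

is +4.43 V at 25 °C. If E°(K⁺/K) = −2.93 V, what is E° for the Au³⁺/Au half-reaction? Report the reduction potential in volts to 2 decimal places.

+1.50 V

In the reaction as written the Au³⁺/Au couple is reduced (cathode) and K⁺/K is oxidized (anode), so E°cell = E°(Au³⁺/Au) − E°(K⁺/K).
E°(Au³⁺/Au) = E°cell + E°(anode) = +4.43 + (−2.93) = +1.50 V.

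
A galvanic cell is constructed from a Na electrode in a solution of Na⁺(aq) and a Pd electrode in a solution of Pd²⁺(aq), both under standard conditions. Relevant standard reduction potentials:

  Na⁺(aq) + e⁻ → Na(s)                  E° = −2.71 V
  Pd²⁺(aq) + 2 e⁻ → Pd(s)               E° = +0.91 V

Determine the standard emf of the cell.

+3.62 V

Of the two couples in this cell, the one with the more positive reduction potential is reduced at the cathode: here that is Pd²⁺/Pd (+0.91 V); Na⁺/Na (−2.71 V) is the anode.
E°cell = E°(cathode) − E°(anode) = +0.91 − (−2.71) = +3.62 V.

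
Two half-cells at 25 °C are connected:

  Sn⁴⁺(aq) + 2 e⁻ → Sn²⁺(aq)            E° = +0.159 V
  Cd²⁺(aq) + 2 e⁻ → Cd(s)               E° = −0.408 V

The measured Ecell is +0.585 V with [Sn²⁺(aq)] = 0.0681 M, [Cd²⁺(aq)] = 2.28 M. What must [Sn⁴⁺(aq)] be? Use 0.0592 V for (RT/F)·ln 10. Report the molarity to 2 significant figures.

The Sn⁴⁺/Sn²⁺ couple has the larger reduction potential, so it is the cathode: E°cell = +0.159 − (−0.408) = +0.567 V and n = 2.
Since E = E° − (0.0592/n)·log Q, log Q = n(E° − E)/0.0592 = −0.608.
For Sn⁴⁺(aq) + Cd(s) → Sn²⁺(aq) + Cd²⁺(aq), the reaction quotient is Q = ([Sn²⁺(aq)]·[Cd²⁺(aq)]) / [Sn⁴⁺(aq)].
Isolating [Sn⁴⁺(aq)] in Q = 10^{−0.608} yields log [Sn⁴⁺(aq)] = −0.201, i.e. 0.63 M.

0.63 M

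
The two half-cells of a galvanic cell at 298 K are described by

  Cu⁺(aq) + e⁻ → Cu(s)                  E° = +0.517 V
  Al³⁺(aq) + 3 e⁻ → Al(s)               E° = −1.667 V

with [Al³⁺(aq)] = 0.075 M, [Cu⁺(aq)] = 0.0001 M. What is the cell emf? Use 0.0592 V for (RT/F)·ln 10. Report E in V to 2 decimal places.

+1.97 V

The Cu⁺/Cu couple has the more positive E°, so it is the cathode; Al³⁺/Al is the anode.
The standard potential is +0.517 − (−1.667) = +2.184 V and the balanced reaction transfers n = 3 electrons.
Balancing gives 3 Cu⁺(aq) + Al(s) → 3 Cu(s) + Al³⁺(aq); hence Q = [Al³⁺(aq)] / [Cu⁺(aq)]^3 = 7.5×10^10 (log Q = 10.875).
By the Nernst equation, E = +2.184 − (0.0592/3)·(10.875) = +1.97 V.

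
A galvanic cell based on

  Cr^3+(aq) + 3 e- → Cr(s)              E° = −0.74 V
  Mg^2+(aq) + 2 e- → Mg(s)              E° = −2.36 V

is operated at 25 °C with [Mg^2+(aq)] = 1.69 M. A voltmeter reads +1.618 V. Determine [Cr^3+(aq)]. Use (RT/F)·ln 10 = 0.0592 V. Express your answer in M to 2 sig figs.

Cr³⁺/Cr is the cathode (higher E°); E°cell = −0.74 − (−2.36) = +1.62 V with n = 6.
Rearranging E = E° − (0.0592/n)·log Q gives log Q = 6(+1.62 − (+1.618))/0.0592 = 0.203.
Balancing electrons gives 2 Cr^3+(aq) + 3 Mg(s) → 2 Cr(s) + 3 Mg^2+(aq); thus Q = [Mg^2+(aq)]^3 / [Cr^3+(aq)]^2.
Isolating [Cr^3+(aq)] in Q = 10^{0.203} yields log [Cr^3+(aq)] = 0.240, i.e. 1.7 M.

1.7 M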